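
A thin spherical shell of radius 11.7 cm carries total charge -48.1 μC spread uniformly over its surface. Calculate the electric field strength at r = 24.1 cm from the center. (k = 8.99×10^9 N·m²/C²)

Symmetry ⇒ E = E(r) r̂. Gaussian sphere of radius r = 24.1 cm (r > 11.7 cm).
The entire shell is enclosed: Q_enc = -4.81×10^-5 C.
Gauss's law: E·4πr² = Q_enc/ε₀.
E = k|Q_enc|/r² = (8.99×10^9)(4.81×10^-5)/(0.241)² = 7.45e6 N/C.

E = 7.45×10^6 N/C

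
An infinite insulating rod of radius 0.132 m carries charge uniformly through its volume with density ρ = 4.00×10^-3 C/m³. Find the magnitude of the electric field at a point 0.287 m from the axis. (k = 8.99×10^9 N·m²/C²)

E = 1.37e7 V/m

Choose a coaxial cylinder of radius r = 0.287 m (arbitrary length L) as the Gaussian surface (r > 0.132 m, full cross-section enclosed).
λ_enc = ρ·πR² = (4.00×10^-3)π(0.132)² = 2.19×10^-4 C/m.
Since E is radial and uniform over the curved surface, Φ = E·2πrL = Q_enc/ε₀ = λ_enc L/ε₀.
E = 2k|λ_enc|/r = 2(8.99×10^9)(2.19e-4)/(0.287) = 1.37×10^7 N/C.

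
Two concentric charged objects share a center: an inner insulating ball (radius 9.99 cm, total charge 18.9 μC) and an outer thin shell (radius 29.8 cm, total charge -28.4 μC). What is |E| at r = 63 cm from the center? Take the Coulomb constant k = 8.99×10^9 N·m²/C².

|E| = 2.15×10^5 N/C

Use a concentric Gaussian sphere at r = 63 cm (r > 29.8 cm, enclosing both).
Q_enc = (18.9 μC) + (-28.4 μC) = -9.50×10^-6 C.
Gauss's law: E·4πr² = Q_enc/ε₀.
E = k|Q_enc|/r² = (8.99×10^9)(9.50×10^-6)/(0.63)² = 2.15e5 N/C.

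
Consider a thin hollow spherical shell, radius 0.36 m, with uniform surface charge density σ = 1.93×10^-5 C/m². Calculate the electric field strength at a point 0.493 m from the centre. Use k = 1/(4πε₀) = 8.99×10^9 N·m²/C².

Symmetry ⇒ E = E(r) r̂. Gaussian sphere of radius r = 0.493 m (r > 0.36 m).
The entire shell is enclosed: Q_enc = σ·4πR² = (1.93×10^-5)·4π·(0.36)² = 3.143×10^-5 C.
By Gauss's law, ∮E·dA = E·4πr² = Q_enc/ε₀.
E = k|Q_enc|/r² = (8.99×10^9)(3.143×10^-5)/(0.493)² = 1.16×10^6 N/C.

|E| ≈ 1.16×10^6 N/C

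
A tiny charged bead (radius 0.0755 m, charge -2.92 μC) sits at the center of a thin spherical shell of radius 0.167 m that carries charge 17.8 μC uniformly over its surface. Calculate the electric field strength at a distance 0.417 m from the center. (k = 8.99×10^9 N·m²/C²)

Symmetry ⇒ E = E(r) r̂. Gaussian sphere of radius r = 0.417 m (r > 0.167 m, enclosing both).
Q_enc = (-2.92 μC) + (17.8 μC) = 1.488×10^-5 C.
Applying ∮E·dA = Q_enc/ε₀ with Φ = E(4πr²):
E = k|Q_enc|/r² = (8.99×10^9)(1.488e-5)/(0.417)² = 7.69×10^5 N/C.

7.69e5 N/C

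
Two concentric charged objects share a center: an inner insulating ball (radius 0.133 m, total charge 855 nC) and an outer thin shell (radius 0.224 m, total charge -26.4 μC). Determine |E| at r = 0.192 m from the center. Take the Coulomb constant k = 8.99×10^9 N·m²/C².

Take a concentric spherical Gaussian surface of radius r = 0.192 m (between the bodies, 0.133 m < r < 0.224 m).
The shell at 0.224 m lies outside the Gaussian surface, so Q_enc = 855 nC = 8.55×10^-7 C.
Gauss's law: E·4πr² = Q_enc/ε₀.
E = k|Q_enc|/r² = (8.99×10^9)(8.55×10^-7)/(0.192)² = 2.09×10^5 N/C.

2.09e5 N/C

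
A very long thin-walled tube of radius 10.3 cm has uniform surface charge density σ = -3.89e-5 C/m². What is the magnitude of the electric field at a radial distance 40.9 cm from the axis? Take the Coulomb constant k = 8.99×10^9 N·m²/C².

1.11e6 N/C

Take a coaxial cylindrical Gaussian surface of radius r = 40.9 cm and length L (r > 10.3 cm).
The whole shell is enclosed: λ_enc = σ·2πR = (-3.89×10^-5)·2π·(0.103) = -2.517×10^-5 C/m.
Gauss's law: E·2πrL = λ_enc L/ε₀.
E = 2k|λ_enc|/r = 2(8.99×10^9)(2.517×10^-5)/(0.409) = 1.11×10^6 N/C.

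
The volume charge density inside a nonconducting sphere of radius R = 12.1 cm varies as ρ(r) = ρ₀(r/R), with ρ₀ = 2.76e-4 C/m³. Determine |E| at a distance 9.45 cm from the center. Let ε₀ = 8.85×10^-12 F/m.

By spherical symmetry E is radial; choose a Gaussian sphere of radius r = 9.45 cm (r < R).
Q_enc = ∫₀^r ρ(r')·4πr'² dr' = (4πρ₀/R) ∫₀^r r'^3 dr' = 4πρ₀ r^4/(4·R) = 5.715×10^-7 C.
Gauss's law: E·4πr² = Q_enc/ε₀.
E = |Q_enc|/(4πε₀r²) = (5.715×10^-7)/(4π·8.85×10^-12·(0.0945)²) = 5.75e5 N/C.

|E| = 5.75×10^5 V/m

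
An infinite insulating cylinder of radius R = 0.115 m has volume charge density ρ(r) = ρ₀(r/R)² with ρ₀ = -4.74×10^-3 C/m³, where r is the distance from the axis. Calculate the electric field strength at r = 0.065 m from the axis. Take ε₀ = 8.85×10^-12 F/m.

By cylindrical symmetry E is radial; use a coaxial Gaussian cylinder of radius 0.065 m and length L (r < R).
λ_enc = ∫₀^r ρ(r')·2πr' dr' = (2πρ₀/R²)·r^4/4 = -1.005×10^-5 C/m.
Gauss's law: E·2πrL = λ_enc L/ε₀.
E = |λ_enc|/(2πε₀r) = (1.005×10^-5)/(2π·8.85×10^-12·0.065) = 2.78×10^6 N/C.

|E| ≈ 2.78e6 N/C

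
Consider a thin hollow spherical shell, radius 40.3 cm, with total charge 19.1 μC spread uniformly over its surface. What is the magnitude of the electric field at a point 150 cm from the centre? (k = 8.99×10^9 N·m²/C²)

Take a concentric spherical Gaussian surface of radius r = 150 cm (r > 40.3 cm).
The entire shell is enclosed: Q_enc = 1.91e-5 C.
Applying ∮E·dA = Q_enc/ε₀ with Φ = E(4πr²):
E = k|Q_enc|/r² = (8.99×10^9)(1.91e-5)/(1.5)² = 7.63×10^4 N/C.

|E| ≈ 7.63×10^4 N/C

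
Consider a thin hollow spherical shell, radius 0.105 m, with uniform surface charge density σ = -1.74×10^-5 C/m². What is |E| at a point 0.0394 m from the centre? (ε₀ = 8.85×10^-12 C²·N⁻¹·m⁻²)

Take a concentric spherical Gaussian surface of radius r = 0.0394 m (inside the shell, r < 0.105 m).
No charge lies within this surface, so Q_enc = 0 and Gauss's law gives E·4πr² = 0 ⇒ E = 0.

E = 0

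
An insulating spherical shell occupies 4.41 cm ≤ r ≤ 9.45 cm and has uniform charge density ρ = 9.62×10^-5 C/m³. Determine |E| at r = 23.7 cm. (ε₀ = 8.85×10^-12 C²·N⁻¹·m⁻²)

By spherical symmetry E is radial; choose a Gaussian sphere of radius r = 23.7 cm (r > 9.45 cm, enclosing the whole shell).
Q_enc = ρ·(4π/3)(b³ − a³) = (9.62×10^-5)·(4π/3)·((0.0945)³ − (0.0441)³) = 3.055×10^-7 C.
By Gauss's law, ∮E·dA = E·4πr² = Q_enc/ε₀.
E = |Q_enc|/(4πε₀r²) = (3.055×10^-7)/(4π·8.85×10^-12·(0.237)²) = 4.89e4 N/C.

E ≈ 4.89e4 N/C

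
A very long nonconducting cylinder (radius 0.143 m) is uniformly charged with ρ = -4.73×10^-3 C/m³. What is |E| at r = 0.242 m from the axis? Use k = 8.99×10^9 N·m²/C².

Take a coaxial cylindrical Gaussian surface of radius r = 0.242 m and length L (r > 0.143 m, full cross-section enclosed).
λ_enc = ρ·πR² = (-4.73×10^-3)π(0.143)² = -3.039×10^-4 C/m.
Gauss's law: E·2πrL = λ_enc L/ε₀.
E = 2k|λ_enc|/r = 2(8.99×10^9)(3.039×10^-4)/(0.242) = 2.26×10^7 N/C.

|E| = 2.26×10^7 N/C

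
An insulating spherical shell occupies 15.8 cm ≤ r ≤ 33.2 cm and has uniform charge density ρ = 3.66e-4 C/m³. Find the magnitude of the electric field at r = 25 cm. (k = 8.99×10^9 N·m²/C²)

By spherical symmetry E is radial; choose a Gaussian sphere of radius r = 25 cm (within the shell material, 15.8 cm < r < 33.2 cm).
Only the shell between 15.8 cm and r is enclosed: Q_enc = ρ·(4π/3)(r³ − a³) = (3.66e-4)·(4π/3)·((0.25)³ − (0.158)³) = 1.791e-5 C.
Applying ∮E·dA = Q_enc/ε₀ with Φ = E(4πr²):
E = k|Q_enc|/r² = (8.99×10^9)(1.791×10^-5)/(0.25)² = 2.58×10^6 N/C.

|E| = 2.58×10^6 N/C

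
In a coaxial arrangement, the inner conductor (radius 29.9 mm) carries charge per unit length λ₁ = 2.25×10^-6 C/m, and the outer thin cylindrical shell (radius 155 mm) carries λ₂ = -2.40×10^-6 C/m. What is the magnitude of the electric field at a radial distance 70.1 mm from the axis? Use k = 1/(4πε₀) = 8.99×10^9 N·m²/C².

By cylindrical symmetry E is radial; use a coaxial Gaussian cylinder of radius 70.1 mm and length L (between the conductors, 29.9 mm < r < 155 mm).
Only the inner wire is enclosed; the outer shell contributes nothing inside itself. λ_enc = λ₁ = 2.25×10^-6 C/m.
By Gauss's law (flux through the curved wall only), E·2πrL = λ_enc L/ε₀.
E = 2k|λ_enc|/r = 2(8.99×10^9)(2.25×10^-6)/(0.0701) = 5.77×10^5 N/C.

5.77e5 N/C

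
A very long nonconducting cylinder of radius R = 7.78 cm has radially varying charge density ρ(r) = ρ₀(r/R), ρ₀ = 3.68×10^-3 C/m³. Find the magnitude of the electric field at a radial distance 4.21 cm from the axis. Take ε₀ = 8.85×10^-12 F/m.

Take a coaxial cylindrical Gaussian surface of radius r = 4.21 cm and length L (r < R).
Integrating ρ over the cross-section to radius r: λ_enc = (2πρ₀/R) ∫₀^r r'^2 dr' = 2πρ₀ r^3/(3·R) = 7.392×10^-6 C/m.
Since E is radial and uniform over the curved surface, Φ = E·2πrL = Q_enc/ε₀ = λ_enc L/ε₀.
E = |λ_enc|/(2πε₀r) = (7.392×10^-6)/(2π·8.85×10^-12·0.0421) = 3.16×10^6 N/C.

3.16e6 N/C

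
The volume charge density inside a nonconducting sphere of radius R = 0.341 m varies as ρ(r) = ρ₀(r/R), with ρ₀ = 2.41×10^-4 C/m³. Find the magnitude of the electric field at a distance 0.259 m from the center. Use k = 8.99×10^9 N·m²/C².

1.34×10^6 N/C

Symmetry ⇒ E = E(r) r̂. Gaussian sphere of radius r = 0.259 m (r < R).
Integrate the density: Q_enc = 4π ∫₀^r ρ₀(r'/R)^1 r'² dr' = 4πρ₀ r^4/(4·R) = 9.991e-6 C.
Since E is radial and uniform over the Gaussian sphere, Φ = E·4πr² = Q_enc/ε₀.
E = k|Q_enc|/r² = (8.99×10^9)(9.991×10^-6)/(0.259)² = 1.34×10^6 N/C.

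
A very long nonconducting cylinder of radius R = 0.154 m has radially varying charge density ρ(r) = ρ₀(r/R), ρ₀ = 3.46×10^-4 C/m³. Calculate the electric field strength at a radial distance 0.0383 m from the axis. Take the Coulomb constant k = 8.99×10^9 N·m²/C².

|E| = 1.24×10^5 N/C

By cylindrical symmetry E is radial; use a coaxial Gaussian cylinder of radius 0.0383 m and length L (r < R).
λ_enc = ∫₀^r ρ(r')·2πr' dr' = (2πρ₀/R)·r^3/3 = 2.644×10^-7 C/m.
Since E is radial and uniform over the curved surface, Φ = E·2πrL = Q_enc/ε₀ = λ_enc L/ε₀.
E = 2k|λ_enc|/r = 2(8.99×10^9)(2.644×10^-7)/(0.0383) = 1.24e5 N/C.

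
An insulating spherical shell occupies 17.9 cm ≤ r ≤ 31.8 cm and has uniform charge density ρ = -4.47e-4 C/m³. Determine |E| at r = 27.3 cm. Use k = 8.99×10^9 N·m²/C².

E ≈ 3.30×10^6 N/C

By spherical symmetry E is radial; choose a Gaussian sphere of radius r = 27.3 cm (within the shell material, 17.9 cm < r < 31.8 cm).
Only the shell between 17.9 cm and r is enclosed: Q_enc = ρ·(4π/3)(r³ − a³) = (-4.47×10^-4)·(4π/3)·((0.273)³ − (0.179)³) = -2.736e-5 C.
By Gauss's law, ∮E·dA = E·4πr² = Q_enc/ε₀.
E = k|Q_enc|/r² = (8.99×10^9)(2.736×10^-5)/(0.273)² = 3.30×10^6 N/C.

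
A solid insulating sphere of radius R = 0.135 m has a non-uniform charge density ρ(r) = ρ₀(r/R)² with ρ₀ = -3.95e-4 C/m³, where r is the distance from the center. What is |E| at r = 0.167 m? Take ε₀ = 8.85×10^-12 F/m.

Use a concentric Gaussian sphere at r = 0.167 m (r > R, all charge enclosed).
Q_enc = 4π ∫₀^R ρ₀(r'/R)^2 r'² dr' = 4πρ₀R³/5 = -2.443×10^-6 C.
Since E is radial and uniform over the Gaussian sphere, Φ = E·4πr² = Q_enc/ε₀.
E = |Q_enc|/(4πε₀r²) = (2.443×10^-6)/(4π·8.85×10^-12·(0.167)²) = 7.88×10^5 N/C.

E ≈ 7.88×10^5 N/C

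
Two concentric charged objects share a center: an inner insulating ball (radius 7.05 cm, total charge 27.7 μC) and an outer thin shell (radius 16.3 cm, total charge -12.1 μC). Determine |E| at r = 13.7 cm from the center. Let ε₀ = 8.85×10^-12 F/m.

|E| ≈ 1.33×10^7 N/C

Take a concentric spherical Gaussian surface of radius r = 13.7 cm (between the bodies, 7.05 cm < r < 16.3 cm).
Only the inner charge is enclosed; the outer shell contributes nothing inside itself. Q_enc = 27.7 μC = 2.77×10^-5 C.
Since E is radial and uniform over the Gaussian sphere, Φ = E·4πr² = Q_enc/ε₀.
E = |Q_enc|/(4πε₀r²) = (2.77×10^-5)/(4π·8.85×10^-12·(0.137)²) = 1.33×10^7 N/C.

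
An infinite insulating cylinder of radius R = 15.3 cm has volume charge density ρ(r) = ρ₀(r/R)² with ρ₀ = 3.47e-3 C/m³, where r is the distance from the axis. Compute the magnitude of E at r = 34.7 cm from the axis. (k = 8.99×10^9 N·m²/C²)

|E| ≈ 6.61×10^6 N/C

By cylindrical symmetry E is radial; use a coaxial Gaussian cylinder of radius 34.7 cm and length L (r > R, full charge per length enclosed).
λ_enc = 2π ∫₀^R ρ₀(r'/R)^2 r' dr' = 2πρ₀R²/4 = 1.276×10^-4 C/m.
Since E is radial and uniform over the curved surface, Φ = E·2πrL = Q_enc/ε₀ = λ_enc L/ε₀.
E = 2k|λ_enc|/r = 2(8.99×10^9)(1.276×10^-4)/(0.347) = 6.61×10^6 N/C.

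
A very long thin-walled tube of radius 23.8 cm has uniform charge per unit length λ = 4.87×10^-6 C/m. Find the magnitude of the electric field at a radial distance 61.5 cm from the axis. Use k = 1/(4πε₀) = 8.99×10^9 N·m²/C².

Coaxial Gaussian cylinder, radius r = 61.5 cm, length L (r > 23.8 cm).
The full line charge is enclosed: λ_enc = 4.87×10^-6 C/m.
By Gauss's law (flux through the curved wall only), E·2πrL = λ_enc L/ε₀.
E = 2k|λ_enc|/r = 2(8.99×10^9)(4.87e-6)/(0.615) = 1.42×10^5 N/C.

|E| = 1.42×10^5 V/m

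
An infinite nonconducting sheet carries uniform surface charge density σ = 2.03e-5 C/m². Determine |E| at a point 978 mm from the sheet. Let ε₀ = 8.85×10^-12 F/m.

|E| = 1.15×10^6 N/C

By planar symmetry E is perpendicular to the sheet and uniform; use a Gaussian pillbox with flat faces of area A on each side of the sheet.
Flux Φ = 2EA and Q_enc = σA, so 2EA = σA/ε₀ ⇒ E = |σ|/(2ε₀), independent of distance.
E = |σ|/(2ε₀) = (2.03×10^-5)/(2·8.85×10^-12) = 1.15×10^6 N/C.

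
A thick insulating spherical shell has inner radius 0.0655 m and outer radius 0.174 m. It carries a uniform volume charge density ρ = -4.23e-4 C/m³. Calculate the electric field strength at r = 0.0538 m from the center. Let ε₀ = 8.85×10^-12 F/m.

E = 0

Symmetry ⇒ E = E(r) r̂. Gaussian sphere of radius r = 0.0538 m (r < 0.0655 m, inside the empty cavity).
No charge is enclosed, so by Gauss's law E·4πr² = 0 ⇒ E = 0.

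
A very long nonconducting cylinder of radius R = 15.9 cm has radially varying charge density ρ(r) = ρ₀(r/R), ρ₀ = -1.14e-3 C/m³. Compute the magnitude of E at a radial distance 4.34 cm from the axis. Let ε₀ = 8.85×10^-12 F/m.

Take a coaxial cylindrical Gaussian surface of radius r = 4.34 cm and length L (r < R).
λ_enc = ∫₀^r ρ(r')·2πr' dr' = (2πρ₀/R)·r^3/3 = -1.228×10^-6 C/m.
Since E is radial and uniform over the curved surface, Φ = E·2πrL = Q_enc/ε₀ = λ_enc L/ε₀.
E = |λ_enc|/(2πε₀r) = (1.228×10^-6)/(2π·8.85×10^-12·0.0434) = 5.09×10^5 N/C.

5.09e5 N/C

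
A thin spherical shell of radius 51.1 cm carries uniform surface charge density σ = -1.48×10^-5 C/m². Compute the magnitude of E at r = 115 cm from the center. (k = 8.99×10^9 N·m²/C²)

E = 3.30e5 N/C

Symmetry ⇒ E = E(r) r̂. Gaussian sphere of radius r = 115 cm (r > 51.1 cm).
The entire shell is enclosed: Q_enc = σ·4πR² = (-1.48×10^-5)·4π·(0.511)² = -4.856e-5 C.
Applying ∮E·dA = Q_enc/ε₀ with Φ = E(4πr²):
E = k|Q_enc|/r² = (8.99×10^9)(4.856e-5)/(1.15)² = 3.30×10^5 N/C.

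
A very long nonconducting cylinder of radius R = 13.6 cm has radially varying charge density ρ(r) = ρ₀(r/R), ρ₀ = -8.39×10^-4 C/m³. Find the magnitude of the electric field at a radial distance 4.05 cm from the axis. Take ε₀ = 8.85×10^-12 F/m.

Coaxial Gaussian cylinder, radius r = 4.05 cm, length L (r < R).
λ_enc = ∫₀^r ρ(r')·2πr' dr' = (2πρ₀/R)·r^3/3 = -8.583×10^-7 C/m.
Applying ∮E·dA = Q_enc/ε₀ with the end caps contributing no flux:
E = |λ_enc|/(2πε₀r) = (8.583×10^-7)/(2π·8.85×10^-12·0.0405) = 3.81×10^5 N/C.

3.81×10^5 N/C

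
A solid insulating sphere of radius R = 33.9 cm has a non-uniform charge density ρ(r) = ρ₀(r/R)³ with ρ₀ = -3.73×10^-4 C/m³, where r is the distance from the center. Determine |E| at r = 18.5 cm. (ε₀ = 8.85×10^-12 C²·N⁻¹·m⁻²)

|E| = 2.11×10^5 N/C

Take a concentric spherical Gaussian surface of radius r = 18.5 cm (r < R).
Q_enc = ∫₀^r ρ(r')·4πr'² dr' = (4πρ₀/R³) ∫₀^r r'^5 dr' = 4πρ₀ r^6/(6·R³) = -8.039×10^-7 C.
Gauss's law: E·4πr² = Q_enc/ε₀.
E = |Q_enc|/(4πε₀r²) = (8.039×10^-7)/(4π·8.85×10^-12·(0.185)²) = 2.11×10^5 N/C.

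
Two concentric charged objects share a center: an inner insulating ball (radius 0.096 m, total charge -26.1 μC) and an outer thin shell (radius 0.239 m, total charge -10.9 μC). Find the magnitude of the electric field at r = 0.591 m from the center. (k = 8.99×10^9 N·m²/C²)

|E| ≈ 9.52×10^5 N/C

Take a concentric spherical Gaussian surface of radius r = 0.591 m (r > 0.239 m, enclosing both).
Q_enc = (-26.1 μC) + (-10.9 μC) = -3.70e-5 C.
Since E is radial and uniform over the Gaussian sphere, Φ = E·4πr² = Q_enc/ε₀.
E = k|Q_enc|/r² = (8.99×10^9)(3.70e-5)/(0.591)² = 9.52×10^5 N/C.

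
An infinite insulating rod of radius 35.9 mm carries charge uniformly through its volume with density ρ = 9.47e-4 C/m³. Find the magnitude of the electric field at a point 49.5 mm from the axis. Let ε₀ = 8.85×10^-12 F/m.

1.39×10^6 N/C

Coaxial Gaussian cylinder, radius r = 49.5 mm, length L (r > 35.9 mm, full cross-section enclosed).
λ_enc = ρ·πR² = (9.47e-4)π(0.0359)² = 3.834×10^-6 C/m.
Gauss's law: E·2πrL = λ_enc L/ε₀.
E = |λ_enc|/(2πε₀r) = (3.834×10^-6)/(2π·8.85×10^-12·0.0495) = 1.39×10^6 N/C.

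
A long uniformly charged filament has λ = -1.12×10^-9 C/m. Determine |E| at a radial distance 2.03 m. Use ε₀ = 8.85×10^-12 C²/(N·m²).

E = 9.92 N/C

Coaxial Gaussian cylinder, radius r = 2.03 m, length L.
Q_enc = λL, so λ_enc = -1.12×10^-9 C/m.
Applying ∮E·dA = Q_enc/ε₀ with the end caps contributing no flux:
E = |λ_enc|/(2πε₀r) = (1.12×10^-9)/(2π·8.85×10^-12·2.03) = 9.92 N/C.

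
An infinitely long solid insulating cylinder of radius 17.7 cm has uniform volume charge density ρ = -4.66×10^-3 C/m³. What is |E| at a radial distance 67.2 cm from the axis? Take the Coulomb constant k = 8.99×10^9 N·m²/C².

Take a coaxial cylindrical Gaussian surface of radius r = 67.2 cm and length L (r > 17.7 cm, full cross-section enclosed).
λ_enc = ρ·πR² = (-4.66×10^-3)π(0.177)² = -4.587e-4 C/m.
By Gauss's law (flux through the curved wall only), E·2πrL = λ_enc L/ε₀.
E = 2k|λ_enc|/r = 2(8.99×10^9)(4.587×10^-4)/(0.672) = 1.23×10^7 N/C.

1.23×10^7 V/m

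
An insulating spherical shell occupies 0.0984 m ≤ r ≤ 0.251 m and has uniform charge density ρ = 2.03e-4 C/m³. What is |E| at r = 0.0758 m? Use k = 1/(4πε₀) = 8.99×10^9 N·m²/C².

E = 0

Take a concentric spherical Gaussian surface of radius r = 0.0758 m (r < 0.0984 m, inside the empty cavity).
Q_enc = 0 (all charge lies at larger r); Gauss's law gives E = 0.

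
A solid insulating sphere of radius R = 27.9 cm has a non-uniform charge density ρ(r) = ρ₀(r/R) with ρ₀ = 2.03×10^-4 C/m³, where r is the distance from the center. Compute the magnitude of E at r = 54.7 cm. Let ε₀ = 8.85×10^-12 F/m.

E ≈ 4.16×10^5 N/C

Use a concentric Gaussian sphere at r = 54.7 cm (r > R, all charge enclosed).
Q_enc = 4π ∫₀^R ρ₀(r'/R)^1 r'² dr' = 4πρ₀R³/4 = 1.385×10^-5 C.
Since E is radial and uniform over the Gaussian sphere, Φ = E·4πr² = Q_enc/ε₀.
E = |Q_enc|/(4πε₀r²) = (1.385e-5)/(4π·8.85×10^-12·(0.547)²) = 4.16×10^5 N/C.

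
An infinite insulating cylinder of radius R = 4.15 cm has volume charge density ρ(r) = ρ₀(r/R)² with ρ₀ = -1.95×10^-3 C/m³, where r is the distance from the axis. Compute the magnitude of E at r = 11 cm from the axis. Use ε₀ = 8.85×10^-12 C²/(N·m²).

Coaxial Gaussian cylinder, radius r = 11 cm, length L (r > R, full charge per length enclosed).
λ_enc = 2π ∫₀^R ρ₀(r'/R)^2 r' dr' = 2πρ₀R²/4 = -5.275e-6 C/m.
Applying ∮E·dA = Q_enc/ε₀ with the end caps contributing no flux:
E = |λ_enc|/(2πε₀r) = (5.275×10^-6)/(2π·8.85×10^-12·0.11) = 8.62×10^5 N/C.

|E| ≈ 8.62×10^5 V/m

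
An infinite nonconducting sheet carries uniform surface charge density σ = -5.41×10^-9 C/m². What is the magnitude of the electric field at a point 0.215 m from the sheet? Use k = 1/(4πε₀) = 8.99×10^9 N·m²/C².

The symmetry is planar: E is normal to the sheet and the same magnitude on both sides. Take a pillbox straddling the sheet with end-cap area A.
Flux Φ = 2EA and Q_enc = σA, so 2EA = σA/ε₀ ⇒ E = |σ|/(2ε₀), independent of distance.
E = 2πk|σ| = 2π(8.99×10^9)(5.41e-9) = 306 N/C.

E = 306 N/C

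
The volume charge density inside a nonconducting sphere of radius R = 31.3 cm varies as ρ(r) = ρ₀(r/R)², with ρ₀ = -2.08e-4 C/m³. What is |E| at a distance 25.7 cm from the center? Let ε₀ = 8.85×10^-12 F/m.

E = 8.14e5 N/C

Use a concentric Gaussian sphere at r = 25.7 cm (r < R).
Q_enc = ∫₀^r ρ(r')·4πr'² dr' = (4πρ₀/R²) ∫₀^r r'^4 dr' = 4πρ₀ r^5/(5·R²) = -5.982×10^-6 C.
Gauss's law: E·4πr² = Q_enc/ε₀.
E = |Q_enc|/(4πε₀r²) = (5.982×10^-6)/(4π·8.85×10^-12·(0.257)²) = 8.14e5 N/C.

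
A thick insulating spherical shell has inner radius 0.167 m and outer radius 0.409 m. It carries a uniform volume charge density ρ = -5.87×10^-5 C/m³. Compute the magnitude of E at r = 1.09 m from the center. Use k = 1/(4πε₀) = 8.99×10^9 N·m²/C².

By spherical symmetry E is radial; choose a Gaussian sphere of radius r = 1.09 m (r > 0.409 m, enclosing the whole shell).
Q_enc = ρ·(4π/3)(b³ − a³) = (-5.87×10^-5)·(4π/3)·((0.409)³ − (0.167)³) = -1.568×10^-5 C.
Since E is radial and uniform over the Gaussian sphere, Φ = E·4πr² = Q_enc/ε₀.
E = k|Q_enc|/r² = (8.99×10^9)(1.568×10^-5)/(1.09)² = 1.19×10^5 N/C.

|E| ≈ 1.19×10^5 V/m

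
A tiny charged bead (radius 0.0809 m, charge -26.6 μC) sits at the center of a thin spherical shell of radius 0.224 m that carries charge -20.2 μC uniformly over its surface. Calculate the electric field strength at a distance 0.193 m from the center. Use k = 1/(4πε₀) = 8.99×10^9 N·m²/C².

|E| ≈ 6.42×10^6 N/C

Take a concentric spherical Gaussian surface of radius r = 0.193 m (between the bodies, 0.0809 m < r < 0.224 m).
Only the inner charge is enclosed; the outer shell contributes nothing inside itself. Q_enc = -26.6 μC = -2.66e-5 C.
Applying ∮E·dA = Q_enc/ε₀ with Φ = E(4πr²):
E = k|Q_enc|/r² = (8.99×10^9)(2.66×10^-5)/(0.193)² = 6.42e6 N/C.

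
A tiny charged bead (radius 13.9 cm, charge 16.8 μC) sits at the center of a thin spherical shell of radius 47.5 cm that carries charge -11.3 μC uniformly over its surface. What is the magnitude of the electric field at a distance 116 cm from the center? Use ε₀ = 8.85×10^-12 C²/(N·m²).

By spherical symmetry E is radial; choose a Gaussian sphere of radius r = 116 cm (r > 47.5 cm, enclosing both).
Q_enc = (16.8 μC) + (-11.3 μC) = 5.50×10^-6 C.
Applying ∮E·dA = Q_enc/ε₀ with Φ = E(4πr²):
E = |Q_enc|/(4πε₀r²) = (5.50×10^-6)/(4π·8.85×10^-12·(1.16)²) = 3.68e4 N/C.

E = 3.68×10^4 N/C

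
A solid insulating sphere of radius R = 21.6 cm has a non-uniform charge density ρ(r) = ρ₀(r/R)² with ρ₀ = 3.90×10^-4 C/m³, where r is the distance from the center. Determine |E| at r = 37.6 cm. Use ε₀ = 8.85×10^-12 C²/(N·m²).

By spherical symmetry E is radial; choose a Gaussian sphere of radius r = 37.6 cm (r > R, all charge enclosed).
Q_enc = 4π ∫₀^R ρ₀(r'/R)^2 r'² dr' = 4πρ₀R³/5 = 9.878e-6 C.
Since E is radial and uniform over the Gaussian sphere, Φ = E·4πr² = Q_enc/ε₀.
E = |Q_enc|/(4πε₀r²) = (9.878×10^-6)/(4π·8.85×10^-12·(0.376)²) = 6.28×10^5 N/C.

E = 6.28e5 N/C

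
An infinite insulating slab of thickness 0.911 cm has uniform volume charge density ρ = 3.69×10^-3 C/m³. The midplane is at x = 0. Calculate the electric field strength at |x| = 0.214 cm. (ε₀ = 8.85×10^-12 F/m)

E = 8.92×10^5 V/m

By symmetry E is perpendicular to the slab. A Gaussian pillbox from −0.214 cm to +0.214 cm (face area A) lies entirely within the slab.
Q_enc = ρ·(2x)·A and flux = 2EA, so 2EA = 2ρxA/ε₀ ⇒ E = |ρ|x/ε₀.
E = (3.69×10^-3)(0.00214)/(8.85×10^-12) = 8.92×10^5 N/C.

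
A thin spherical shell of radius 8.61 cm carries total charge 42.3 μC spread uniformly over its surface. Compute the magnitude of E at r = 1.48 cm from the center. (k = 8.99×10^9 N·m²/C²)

Take a concentric spherical Gaussian surface of radius r = 1.48 cm (inside the shell, r < 8.61 cm).
All the charge is outside the Gaussian surface: Q_enc = 0, hence E = 0 everywhere inside the shell.

E = 0 (no enclosed charge)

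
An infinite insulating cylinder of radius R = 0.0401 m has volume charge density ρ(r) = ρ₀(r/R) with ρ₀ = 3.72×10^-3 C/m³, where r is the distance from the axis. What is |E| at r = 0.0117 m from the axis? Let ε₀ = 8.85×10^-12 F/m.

Coaxial Gaussian cylinder, radius r = 0.0117 m, length L (r < R).
λ_enc = ∫₀^r ρ(r')·2πr' dr' = (2πρ₀/R)·r^3/3 = 3.112e-7 C/m.
Gauss's law: E·2πrL = λ_enc L/ε₀.
E = |λ_enc|/(2πε₀r) = (3.112×10^-7)/(2π·8.85×10^-12·0.0117) = 4.78×10^5 N/C.

E = 4.78e5 N/C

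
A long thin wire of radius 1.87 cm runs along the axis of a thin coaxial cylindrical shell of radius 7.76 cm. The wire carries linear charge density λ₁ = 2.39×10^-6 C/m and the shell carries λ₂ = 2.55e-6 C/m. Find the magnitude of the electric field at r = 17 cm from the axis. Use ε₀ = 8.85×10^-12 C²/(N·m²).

Choose a coaxial cylinder of radius r = 17 cm (arbitrary length L) as the Gaussian surface (r > 7.76 cm, enclosing both).
λ_enc = λ₁ + λ₂ = (2.39×10^-6) + (2.55e-6) = 4.94×10^-6 C/m.
Gauss's law: E·2πrL = λ_enc L/ε₀.
E = |λ_enc|/(2πε₀r) = (4.94×10^-6)/(2π·8.85×10^-12·0.17) = 5.23×10^5 N/C.

E ≈ 5.23×10^5 N/C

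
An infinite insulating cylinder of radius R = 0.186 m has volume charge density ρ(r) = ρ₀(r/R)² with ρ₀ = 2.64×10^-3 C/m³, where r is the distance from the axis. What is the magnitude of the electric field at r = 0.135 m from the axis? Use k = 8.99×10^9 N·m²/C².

By cylindrical symmetry E is radial; use a coaxial Gaussian cylinder of radius 0.135 m and length L (r < R).
λ_enc = ∫₀^r ρ(r')·2πr' dr' = (2πρ₀/R²)·r^4/4 = 3.981e-5 C/m.
Applying ∮E·dA = Q_enc/ε₀ with the end caps contributing no flux:
E = 2k|λ_enc|/r = 2(8.99×10^9)(3.981×10^-5)/(0.135) = 5.30×10^6 N/C.

E = 5.30×10^6 N/C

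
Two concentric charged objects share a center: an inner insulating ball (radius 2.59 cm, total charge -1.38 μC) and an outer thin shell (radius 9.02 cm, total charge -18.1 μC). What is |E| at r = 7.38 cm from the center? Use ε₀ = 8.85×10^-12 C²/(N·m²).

E ≈ 2.28×10^6 N/C

Take a concentric spherical Gaussian surface of radius r = 7.38 cm (between the bodies, 2.59 cm < r < 9.02 cm).
The shell at 9.02 cm lies outside the Gaussian surface, so Q_enc = -1.38 μC = -1.38×10^-6 C.
By Gauss's law, ∮E·dA = E·4πr² = Q_enc/ε₀.
E = |Q_enc|/(4πε₀r²) = (1.38e-6)/(4π·8.85×10^-12·(0.0738)²) = 2.28×10^6 N/C.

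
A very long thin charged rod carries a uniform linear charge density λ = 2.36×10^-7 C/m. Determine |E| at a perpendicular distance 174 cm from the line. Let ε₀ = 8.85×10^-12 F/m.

E ≈ 2.44×10^3 N/C

By cylindrical symmetry E is radial; use a coaxial Gaussian cylinder of radius 174 cm and length L.
Q_enc = λL, so λ_enc = 2.36×10^-7 C/m.
By Gauss's law (flux through the curved wall only), E·2πrL = λ_enc L/ε₀.
E = |λ_enc|/(2πε₀r) = (2.36×10^-7)/(2π·8.85×10^-12·1.74) = 2.44e3 N/C.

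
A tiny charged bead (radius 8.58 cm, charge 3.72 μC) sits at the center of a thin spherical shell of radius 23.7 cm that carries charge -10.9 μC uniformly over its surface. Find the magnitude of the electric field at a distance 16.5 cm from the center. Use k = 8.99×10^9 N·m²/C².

By spherical symmetry E is radial; choose a Gaussian sphere of radius r = 16.5 cm (between the bodies, 8.58 cm < r < 23.7 cm).
The shell at 23.7 cm lies outside the Gaussian surface, so Q_enc = 3.72 μC = 3.72e-6 C.
Since E is radial and uniform over the Gaussian sphere, Φ = E·4πr² = Q_enc/ε₀.
E = k|Q_enc|/r² = (8.99×10^9)(3.72e-6)/(0.165)² = 1.23e6 N/C.

E ≈ 1.23e6 N/C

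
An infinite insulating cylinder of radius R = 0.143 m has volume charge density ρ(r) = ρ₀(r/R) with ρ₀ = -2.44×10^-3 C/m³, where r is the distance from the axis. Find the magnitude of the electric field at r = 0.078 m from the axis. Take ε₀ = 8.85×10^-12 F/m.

By cylindrical symmetry E is radial; use a coaxial Gaussian cylinder of radius 0.078 m and length L (r < R).
λ_enc = ∫₀^r ρ(r')·2πr' dr' = (2πρ₀/R)·r^3/3 = -1.696×10^-5 C/m.
By Gauss's law (flux through the curved wall only), E·2πrL = λ_enc L/ε₀.
E = |λ_enc|/(2πε₀r) = (1.696e-5)/(2π·8.85×10^-12·0.078) = 3.91e6 N/C.

E = 3.91×10^6 N/C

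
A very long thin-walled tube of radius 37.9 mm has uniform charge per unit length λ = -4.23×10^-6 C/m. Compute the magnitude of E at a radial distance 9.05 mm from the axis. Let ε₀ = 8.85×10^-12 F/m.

|E| = 0 N/C

Coaxial Gaussian cylinder, radius r = 9.05 mm, length L (r < 37.9 mm, inside the shell).
No charge is enclosed, so Gauss's law gives E·2πrL = 0 ⇒ E = 0.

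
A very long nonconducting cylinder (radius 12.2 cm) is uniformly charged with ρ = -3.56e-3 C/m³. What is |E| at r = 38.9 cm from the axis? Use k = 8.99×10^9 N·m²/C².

E ≈ 7.69×10^6 V/m

Take a coaxial cylindrical Gaussian surface of radius r = 38.9 cm and length L (r > 12.2 cm, full cross-section enclosed).
λ_enc = ρ·πR² = (-3.56×10^-3)π(0.122)² = -1.665e-4 C/m.
By Gauss's law (flux through the curved wall only), E·2πrL = λ_enc L/ε₀.
E = 2k|λ_enc|/r = 2(8.99×10^9)(1.665×10^-4)/(0.389) = 7.69×10^6 N/C.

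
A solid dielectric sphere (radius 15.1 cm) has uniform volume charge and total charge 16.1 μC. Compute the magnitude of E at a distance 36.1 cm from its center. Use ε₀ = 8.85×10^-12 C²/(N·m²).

|E| = 1.11×10^6 N/C

By spherical symmetry E is radial; choose a Gaussian sphere of radius r = 36.1 cm (r > R, so the entire charge is enclosed).
Q_enc = 16.1 μC = 1.61×10^-5 C.
Applying ∮E·dA = Q_enc/ε₀ with Φ = E(4πr²):
E = |Q_enc|/(4πε₀r²) = (1.61e-5)/(4π·8.85×10^-12·(0.361)²) = 1.11×10^6 N/C.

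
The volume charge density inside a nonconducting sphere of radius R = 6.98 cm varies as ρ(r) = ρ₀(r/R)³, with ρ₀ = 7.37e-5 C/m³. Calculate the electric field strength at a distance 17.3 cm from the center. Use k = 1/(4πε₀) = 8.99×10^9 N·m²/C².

E ≈ 1.58e4 V/m

Use a concentric Gaussian sphere at r = 17.3 cm (r > R, all charge enclosed).
Q_enc = 4π ∫₀^R ρ₀(r'/R)^3 r'² dr' = 4πρ₀R³/6 = 5.249×10^-8 C.
Since E is radial and uniform over the Gaussian sphere, Φ = E·4πr² = Q_enc/ε₀.
E = k|Q_enc|/r² = (8.99×10^9)(5.249×10^-8)/(0.173)² = 1.58×10^4 N/C.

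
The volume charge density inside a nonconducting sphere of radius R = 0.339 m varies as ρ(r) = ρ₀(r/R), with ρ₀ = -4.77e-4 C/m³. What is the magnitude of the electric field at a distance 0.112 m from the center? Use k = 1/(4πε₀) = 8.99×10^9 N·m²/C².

By spherical symmetry E is radial; choose a Gaussian sphere of radius r = 0.112 m (r < R).
Integrate the density: Q_enc = 4π ∫₀^r ρ₀(r'/R)^1 r'² dr' = 4πρ₀ r^4/(4·R) = -6.956×10^-7 C.
By Gauss's law, ∮E·dA = E·4πr² = Q_enc/ε₀.
E = k|Q_enc|/r² = (8.99×10^9)(6.956×10^-7)/(0.112)² = 4.98×10^5 N/C.

E ≈ 4.98×10^5 N/C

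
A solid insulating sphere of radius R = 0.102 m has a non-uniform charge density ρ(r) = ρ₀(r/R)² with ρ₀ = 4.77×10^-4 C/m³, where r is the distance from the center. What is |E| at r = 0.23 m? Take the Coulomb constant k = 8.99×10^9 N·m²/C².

E = 2.16×10^5 V/m

Use a concentric Gaussian sphere at r = 0.23 m (r > R, all charge enclosed).
Q_enc = 4π ∫₀^R ρ₀(r'/R)^2 r'² dr' = 4πρ₀R³/5 = 1.272×10^-6 C.
Since E is radial and uniform over the Gaussian sphere, Φ = E·4πr² = Q_enc/ε₀.
E = k|Q_enc|/r² = (8.99×10^9)(1.272×10^-6)/(0.23)² = 2.16×10^5 N/C.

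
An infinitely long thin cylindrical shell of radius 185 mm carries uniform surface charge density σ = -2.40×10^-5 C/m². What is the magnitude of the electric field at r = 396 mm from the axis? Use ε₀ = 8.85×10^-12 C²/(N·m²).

Choose a coaxial cylinder of radius r = 396 mm (arbitrary length L) as the Gaussian surface (r > 185 mm).
The whole shell is enclosed: λ_enc = σ·2πR = (-2.40×10^-5)·2π·(0.185) = -2.79×10^-5 C/m.
Since E is radial and uniform over the curved surface, Φ = E·2πrL = Q_enc/ε₀ = λ_enc L/ε₀.
E = |λ_enc|/(2πε₀r) = (2.79×10^-5)/(2π·8.85×10^-12·0.396) = 1.27×10^6 N/C.

1.27×10^6 V/m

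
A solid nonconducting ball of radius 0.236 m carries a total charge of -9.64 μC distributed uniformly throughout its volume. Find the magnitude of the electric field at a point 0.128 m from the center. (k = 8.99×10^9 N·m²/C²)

E ≈ 8.44×10^5 N/C

By spherical symmetry E is radial; choose a Gaussian sphere of radius r = 0.128 m (r < R).
Only the charge within r is enclosed: Q_enc = Q·(r/R)³ = (-9.64 μC)·(0.128 m/0.236 m)³ = -1.538×10^-6 C.
Gauss's law: E·4πr² = Q_enc/ε₀.
E = k|Q_enc|/r² = (8.99×10^9)(1.538×10^-6)/(0.128)² = 8.44×10^5 N/C.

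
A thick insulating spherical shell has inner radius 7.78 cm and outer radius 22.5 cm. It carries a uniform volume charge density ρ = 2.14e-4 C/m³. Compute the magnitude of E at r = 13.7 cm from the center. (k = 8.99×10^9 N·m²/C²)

Use a concentric Gaussian sphere at r = 13.7 cm (within the shell material, 7.78 cm < r < 22.5 cm).
Enclosed charge is the volume from a to r: Q_enc = (4π/3)ρ(r³ − a³) = 1.883×10^-6 C.
By Gauss's law, ∮E·dA = E·4πr² = Q_enc/ε₀.
E = k|Q_enc|/r² = (8.99×10^9)(1.883×10^-6)/(0.137)² = 9.02×10^5 N/C.

9.02×10^5 V/m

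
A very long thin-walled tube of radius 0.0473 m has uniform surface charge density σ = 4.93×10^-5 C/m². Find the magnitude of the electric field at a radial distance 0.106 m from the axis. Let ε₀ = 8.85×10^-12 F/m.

|E| ≈ 2.49e6 N/C

By cylindrical symmetry E is radial; use a coaxial Gaussian cylinder of radius 0.106 m and length L (r > 0.0473 m).
The whole shell is enclosed: λ_enc = σ·2πR = (4.93×10^-5)·2π·(0.0473) = 1.465×10^-5 C/m.
By Gauss's law (flux through the curved wall only), E·2πrL = λ_enc L/ε₀.
E = |λ_enc|/(2πε₀r) = (1.465×10^-5)/(2π·8.85×10^-12·0.106) = 2.49×10^6 N/C.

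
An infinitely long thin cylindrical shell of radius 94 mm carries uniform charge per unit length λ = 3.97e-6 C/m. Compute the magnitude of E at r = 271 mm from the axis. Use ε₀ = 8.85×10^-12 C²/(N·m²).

By cylindrical symmetry E is radial; use a coaxial Gaussian cylinder of radius 271 mm and length L (r > 94 mm).
The full line charge is enclosed: λ_enc = 3.97×10^-6 C/m.
Applying ∮E·dA = Q_enc/ε₀ with the end caps contributing no flux:
E = |λ_enc|/(2πε₀r) = (3.97e-6)/(2π·8.85×10^-12·0.271) = 2.63×10^5 N/C.

E ≈ 2.63e5 V/m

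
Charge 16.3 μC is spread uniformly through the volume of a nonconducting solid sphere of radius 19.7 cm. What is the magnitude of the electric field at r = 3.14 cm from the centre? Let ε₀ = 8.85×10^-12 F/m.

6.02×10^5 N/C

Use a concentric Gaussian sphere at r = 3.14 cm (r < R).
Only the charge within r is enclosed: Q_enc = Q·(r/R)³ = (16.3 μC)·(3.14 cm/19.7 cm)³ = 6.601×10^-8 C.
By Gauss's law, ∮E·dA = E·4πr² = Q_enc/ε₀.
E = |Q_enc|/(4πε₀r²) = (6.601×10^-8)/(4π·8.85×10^-12·(0.0314)²) = 6.02×10^5 N/C.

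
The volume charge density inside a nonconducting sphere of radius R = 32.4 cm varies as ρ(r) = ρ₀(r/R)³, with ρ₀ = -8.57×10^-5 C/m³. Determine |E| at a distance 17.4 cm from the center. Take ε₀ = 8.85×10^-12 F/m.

Take a concentric spherical Gaussian surface of radius r = 17.4 cm (r < R).
Integrate the density: Q_enc = 4π ∫₀^r ρ₀(r'/R)^3 r'² dr' = 4πρ₀ r^6/(6·R³) = -1.465×10^-7 C.
Gauss's law: E·4πr² = Q_enc/ε₀.
E = |Q_enc|/(4πε₀r²) = (1.465×10^-7)/(4π·8.85×10^-12·(0.174)²) = 4.35e4 N/C.

E = 4.35e4 V/m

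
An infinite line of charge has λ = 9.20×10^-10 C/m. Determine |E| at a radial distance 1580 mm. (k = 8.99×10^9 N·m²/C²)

|E| ≈ 10.5 V/m

Coaxial Gaussian cylinder, radius r = 1580 mm, length L.
Q_enc = λL, so λ_enc = 9.20e-10 C/m.
Gauss's law: E·2πrL = λ_enc L/ε₀.
E = 2k|λ_enc|/r = 2(8.99×10^9)(9.20×10^-10)/(1.58) = 10.5 N/C.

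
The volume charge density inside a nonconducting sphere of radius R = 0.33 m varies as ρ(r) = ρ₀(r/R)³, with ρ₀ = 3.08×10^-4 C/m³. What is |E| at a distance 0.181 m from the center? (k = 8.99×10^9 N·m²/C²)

Take a concentric spherical Gaussian surface of radius r = 0.181 m (r < R).
Integrate the density: Q_enc = 4π ∫₀^r ρ₀(r'/R)^3 r'² dr' = 4πρ₀ r^6/(6·R³) = 6.312×10^-7 C.
Gauss's law: E·4πr² = Q_enc/ε₀.
E = k|Q_enc|/r² = (8.99×10^9)(6.312×10^-7)/(0.181)² = 1.73e5 N/C.

1.73×10^5 N/C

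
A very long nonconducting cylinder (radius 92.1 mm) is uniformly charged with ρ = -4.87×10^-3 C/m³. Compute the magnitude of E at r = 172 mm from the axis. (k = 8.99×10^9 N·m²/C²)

E ≈ 1.36×10^7 V/m

Coaxial Gaussian cylinder, radius r = 172 mm, length L (r > 92.1 mm, full cross-section enclosed).
λ_enc = ρ·πR² = (-4.87×10^-3)π(0.0921)² = -1.298×10^-4 C/m.
By Gauss's law (flux through the curved wall only), E·2πrL = λ_enc L/ε₀.
E = 2k|λ_enc|/r = 2(8.99×10^9)(1.298×10^-4)/(0.172) = 1.36×10^7 N/C.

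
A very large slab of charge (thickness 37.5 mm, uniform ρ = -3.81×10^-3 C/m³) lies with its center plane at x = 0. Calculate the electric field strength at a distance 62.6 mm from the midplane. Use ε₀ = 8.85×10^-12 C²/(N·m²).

The point |x| = 62.6 mm lies outside the slab (half-thickness 0.01875 m). A symmetric pillbox spanning the full slab encloses Q_enc = ρ·d·A.
Flux = 2EA ⇒ E = |ρ|d/(2ε₀), independent of distance outside.
E = (3.81×10^-3)(0.0375)/(2·8.85×10^-12) = 8.07×10^6 N/C.

E = 8.07×10^6 N/C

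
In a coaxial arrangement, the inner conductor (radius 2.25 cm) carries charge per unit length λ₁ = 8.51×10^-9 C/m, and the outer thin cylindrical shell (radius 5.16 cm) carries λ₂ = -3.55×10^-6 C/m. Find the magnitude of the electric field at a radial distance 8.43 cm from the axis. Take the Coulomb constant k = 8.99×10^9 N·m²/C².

By cylindrical symmetry E is radial; use a coaxial Gaussian cylinder of radius 8.43 cm and length L (r > 5.16 cm, enclosing both).
λ_enc = λ₁ + λ₂ = (8.51×10^-9) + (-3.55×10^-6) = -3.541×10^-6 C/m.
Gauss's law: E·2πrL = λ_enc L/ε₀.
E = 2k|λ_enc|/r = 2(8.99×10^9)(3.541×10^-6)/(0.0843) = 7.55×10^5 N/C.

7.55×10^5 N/C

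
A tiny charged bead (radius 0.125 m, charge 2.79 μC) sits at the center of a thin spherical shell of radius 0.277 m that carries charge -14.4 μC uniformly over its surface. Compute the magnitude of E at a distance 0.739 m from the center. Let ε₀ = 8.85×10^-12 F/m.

|E| ≈ 1.91e5 V/m

Symmetry ⇒ E = E(r) r̂. Gaussian sphere of radius r = 0.739 m (r > 0.277 m, enclosing both).
Q_enc = (2.79 μC) + (-14.4 μC) = -1.161×10^-5 C.
Applying ∮E·dA = Q_enc/ε₀ with Φ = E(4πr²):
E = |Q_enc|/(4πε₀r²) = (1.161×10^-5)/(4π·8.85×10^-12·(0.739)²) = 1.91×10^5 N/C.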